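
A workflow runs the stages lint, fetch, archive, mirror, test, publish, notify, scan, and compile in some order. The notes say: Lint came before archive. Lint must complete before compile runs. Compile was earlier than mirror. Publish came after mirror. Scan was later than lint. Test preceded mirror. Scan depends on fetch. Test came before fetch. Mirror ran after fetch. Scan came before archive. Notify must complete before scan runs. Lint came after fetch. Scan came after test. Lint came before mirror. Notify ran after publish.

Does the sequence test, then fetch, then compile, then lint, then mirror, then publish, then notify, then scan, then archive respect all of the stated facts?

no

The constraints require lint before compile, but in the proposed sequence compile appears ahead of lint. That one violation is enough.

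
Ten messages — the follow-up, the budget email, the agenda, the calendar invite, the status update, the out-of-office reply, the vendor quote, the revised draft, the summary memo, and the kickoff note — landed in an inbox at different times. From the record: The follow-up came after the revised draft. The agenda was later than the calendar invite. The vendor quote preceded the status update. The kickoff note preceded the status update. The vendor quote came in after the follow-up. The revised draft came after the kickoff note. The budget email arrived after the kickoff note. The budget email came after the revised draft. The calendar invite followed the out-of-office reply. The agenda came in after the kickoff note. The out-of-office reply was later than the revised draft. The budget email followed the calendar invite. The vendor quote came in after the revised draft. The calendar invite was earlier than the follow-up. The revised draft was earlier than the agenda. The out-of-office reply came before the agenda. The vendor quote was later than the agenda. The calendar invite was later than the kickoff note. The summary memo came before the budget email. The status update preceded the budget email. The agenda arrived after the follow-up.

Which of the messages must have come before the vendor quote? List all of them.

the agenda, the calendar invite, the follow-up, the kickoff note, the out-of-office reply, the revised draft

Directly stated before the vendor quote: the agenda, the follow-up, and the revised draft.
The calendar invite reaches the vendor quote via the calendar invite → the follow-up → the vendor quote.
The kickoff note reaches the vendor quote via the kickoff note → the revised draft → the vendor quote.
The out-of-office reply reaches the vendor quote via the out-of-office reply → the agenda → the vendor quote.
No chain forces the budget email (or any of the others) ahead of the vendor quote.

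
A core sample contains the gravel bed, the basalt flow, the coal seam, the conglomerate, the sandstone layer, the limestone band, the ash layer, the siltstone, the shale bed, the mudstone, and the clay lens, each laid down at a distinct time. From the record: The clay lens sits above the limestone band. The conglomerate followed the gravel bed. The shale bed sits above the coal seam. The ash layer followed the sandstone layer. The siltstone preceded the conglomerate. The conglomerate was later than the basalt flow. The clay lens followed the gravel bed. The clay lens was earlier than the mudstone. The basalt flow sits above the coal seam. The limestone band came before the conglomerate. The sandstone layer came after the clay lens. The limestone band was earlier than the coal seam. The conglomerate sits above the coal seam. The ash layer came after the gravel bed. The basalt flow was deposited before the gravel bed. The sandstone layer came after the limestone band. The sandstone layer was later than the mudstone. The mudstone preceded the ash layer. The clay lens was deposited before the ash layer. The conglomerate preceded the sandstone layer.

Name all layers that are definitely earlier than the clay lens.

Directly stated before the clay lens: the gravel bed and the limestone band.
The basalt flow reaches the clay lens via the basalt flow → the gravel bed → the clay lens.
The coal seam reaches the clay lens via the coal seam → the basalt flow → the gravel bed → the clay lens.
No chain forces the mudstone (or any of the others) ahead of the clay lens.

the basalt flow, the coal seam, the gravel bed, the limestone band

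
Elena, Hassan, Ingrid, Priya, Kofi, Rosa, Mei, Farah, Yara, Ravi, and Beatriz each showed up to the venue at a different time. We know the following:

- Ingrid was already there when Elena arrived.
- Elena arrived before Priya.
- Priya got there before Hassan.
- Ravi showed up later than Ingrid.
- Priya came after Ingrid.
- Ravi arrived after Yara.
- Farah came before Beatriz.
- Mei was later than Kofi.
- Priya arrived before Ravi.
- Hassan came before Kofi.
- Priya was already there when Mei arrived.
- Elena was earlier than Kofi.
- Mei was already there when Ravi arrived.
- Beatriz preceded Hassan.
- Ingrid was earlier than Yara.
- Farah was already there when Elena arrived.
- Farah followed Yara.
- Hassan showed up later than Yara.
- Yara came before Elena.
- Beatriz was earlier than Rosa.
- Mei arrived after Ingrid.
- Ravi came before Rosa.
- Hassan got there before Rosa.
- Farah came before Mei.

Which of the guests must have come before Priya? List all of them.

Directly stated before Priya: Elena and Ingrid.
Farah reaches Priya via Farah → Elena → Priya.
Yara reaches Priya via Yara → Elena → Priya.

Elena, Farah, Ingrid, Yara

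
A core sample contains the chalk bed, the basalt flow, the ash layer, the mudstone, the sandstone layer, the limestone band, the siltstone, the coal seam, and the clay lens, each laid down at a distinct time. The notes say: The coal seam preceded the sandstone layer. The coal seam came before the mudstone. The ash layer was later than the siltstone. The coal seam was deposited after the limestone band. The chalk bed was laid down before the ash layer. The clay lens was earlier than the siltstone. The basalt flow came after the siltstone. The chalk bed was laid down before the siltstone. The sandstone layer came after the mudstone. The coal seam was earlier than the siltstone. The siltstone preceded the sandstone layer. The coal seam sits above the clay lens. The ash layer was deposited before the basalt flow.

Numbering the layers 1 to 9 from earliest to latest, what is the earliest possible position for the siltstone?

5

The chalk bed, the clay lens, the coal seam, and the limestone band must all come before the siltstone — 4 forced predecessors.
Nothing else is forced ahead of the siltstone, so its earliest slot is position 4 + 1 = 5.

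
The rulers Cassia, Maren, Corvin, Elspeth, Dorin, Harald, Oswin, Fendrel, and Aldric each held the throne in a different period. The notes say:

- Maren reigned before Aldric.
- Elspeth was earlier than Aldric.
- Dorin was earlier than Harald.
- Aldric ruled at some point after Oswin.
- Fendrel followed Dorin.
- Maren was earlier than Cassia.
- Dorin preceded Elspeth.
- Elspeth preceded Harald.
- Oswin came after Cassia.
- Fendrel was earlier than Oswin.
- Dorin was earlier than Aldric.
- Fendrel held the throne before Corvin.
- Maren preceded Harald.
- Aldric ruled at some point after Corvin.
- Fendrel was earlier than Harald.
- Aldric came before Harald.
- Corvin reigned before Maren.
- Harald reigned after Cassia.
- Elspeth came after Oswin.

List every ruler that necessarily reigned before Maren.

Corvin, Dorin, Fendrel

Directly stated before Maren: Corvin.
Dorin reaches Maren via Dorin → Fendrel → Corvin → Maren.
Fendrel reaches Maren via Fendrel → Corvin → Maren.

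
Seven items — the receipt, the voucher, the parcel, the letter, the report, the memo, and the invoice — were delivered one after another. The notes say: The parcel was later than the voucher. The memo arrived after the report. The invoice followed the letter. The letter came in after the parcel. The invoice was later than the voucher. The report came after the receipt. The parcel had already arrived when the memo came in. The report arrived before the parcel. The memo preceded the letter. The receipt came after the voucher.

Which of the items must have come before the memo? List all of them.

the parcel, the receipt, the report, the voucher

Directly stated before the memo: the parcel and the report.
The receipt reaches the memo via the receipt → the report → the memo.
The voucher reaches the memo via the voucher → the parcel → the memo.
No chain forces the letter (or any of the others) ahead of the memo.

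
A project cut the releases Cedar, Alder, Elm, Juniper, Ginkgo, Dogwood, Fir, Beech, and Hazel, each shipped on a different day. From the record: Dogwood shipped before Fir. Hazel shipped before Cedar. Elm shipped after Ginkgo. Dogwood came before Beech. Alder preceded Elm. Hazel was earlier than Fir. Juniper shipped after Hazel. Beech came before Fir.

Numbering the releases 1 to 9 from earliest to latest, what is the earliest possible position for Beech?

2

Dogwood must come before Beech — 1 forced predecessor.
Nothing else is forced ahead of Beech, so its earliest slot is position 1 + 1 = 2.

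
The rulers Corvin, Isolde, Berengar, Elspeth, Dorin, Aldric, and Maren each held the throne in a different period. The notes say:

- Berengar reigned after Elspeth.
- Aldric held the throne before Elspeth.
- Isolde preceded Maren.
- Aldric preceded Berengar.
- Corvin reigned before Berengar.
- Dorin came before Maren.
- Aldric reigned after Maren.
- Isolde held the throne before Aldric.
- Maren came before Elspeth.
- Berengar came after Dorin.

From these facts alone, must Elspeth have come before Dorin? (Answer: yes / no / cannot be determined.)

Tracing the constraints gives Dorin → Maren → Elspeth, so Dorin must come before Elspeth.
That means Elspeth cannot be before Dorin.

no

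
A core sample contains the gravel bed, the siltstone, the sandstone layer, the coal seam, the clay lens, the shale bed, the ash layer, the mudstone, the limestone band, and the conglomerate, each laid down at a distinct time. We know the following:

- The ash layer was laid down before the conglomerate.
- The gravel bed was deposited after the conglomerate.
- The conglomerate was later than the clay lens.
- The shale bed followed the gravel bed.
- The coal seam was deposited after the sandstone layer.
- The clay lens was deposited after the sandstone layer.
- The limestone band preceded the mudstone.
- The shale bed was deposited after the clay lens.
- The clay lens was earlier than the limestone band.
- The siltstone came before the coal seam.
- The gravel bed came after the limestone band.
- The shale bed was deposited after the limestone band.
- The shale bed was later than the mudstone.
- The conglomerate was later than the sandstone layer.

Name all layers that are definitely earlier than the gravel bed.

Directly stated before the gravel bed: the conglomerate and the limestone band.
The ash layer reaches the gravel bed via the ash layer → the conglomerate → the gravel bed.
The clay lens reaches the gravel bed via the clay lens → the conglomerate → the gravel bed.
The sandstone layer reaches the gravel bed via the sandstone layer → the conglomerate → the gravel bed.
No chain forces the siltstone (or any of the others) ahead of the gravel bed.

the ash layer, the clay lens, the conglomerate, the limestone band, the sandstone layer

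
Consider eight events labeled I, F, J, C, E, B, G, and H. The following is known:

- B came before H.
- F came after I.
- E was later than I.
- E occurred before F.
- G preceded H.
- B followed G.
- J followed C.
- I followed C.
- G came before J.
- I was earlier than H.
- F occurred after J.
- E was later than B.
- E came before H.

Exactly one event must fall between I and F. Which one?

Tracing the constraints gives I → E → F, so E sits after I and before F.
No other event is forced both after I and before F.

E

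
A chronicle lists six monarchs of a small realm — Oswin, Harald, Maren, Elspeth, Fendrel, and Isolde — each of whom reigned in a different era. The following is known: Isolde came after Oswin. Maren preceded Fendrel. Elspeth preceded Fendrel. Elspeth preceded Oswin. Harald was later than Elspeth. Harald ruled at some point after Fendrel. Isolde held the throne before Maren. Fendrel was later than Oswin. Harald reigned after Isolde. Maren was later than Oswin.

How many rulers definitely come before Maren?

Directly stated before Maren: Isolde and Oswin.
Elspeth reaches Maren via Elspeth → Oswin → Maren.
No chain forces Fendrel (or any of the others) ahead of Maren.
That's Elspeth, Isolde, and Oswin — 3 in all.

3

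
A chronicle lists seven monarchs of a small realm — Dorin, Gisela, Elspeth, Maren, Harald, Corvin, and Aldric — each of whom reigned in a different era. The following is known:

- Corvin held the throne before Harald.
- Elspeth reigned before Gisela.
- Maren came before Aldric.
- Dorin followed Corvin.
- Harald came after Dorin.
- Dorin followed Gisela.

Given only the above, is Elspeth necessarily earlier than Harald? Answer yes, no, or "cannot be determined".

yes

Chain the constraints: Elspeth → Gisela → Dorin → Harald. Each link is directly stated, so Elspeth comes before Harald.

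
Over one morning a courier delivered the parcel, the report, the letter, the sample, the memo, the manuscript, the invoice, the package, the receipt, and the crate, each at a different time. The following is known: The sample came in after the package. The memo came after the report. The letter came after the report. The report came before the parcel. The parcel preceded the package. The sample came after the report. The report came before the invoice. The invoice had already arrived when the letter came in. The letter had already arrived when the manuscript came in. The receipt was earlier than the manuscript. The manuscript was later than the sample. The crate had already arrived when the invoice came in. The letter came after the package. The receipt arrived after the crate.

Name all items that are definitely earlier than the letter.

the crate, the invoice, the package, the parcel, the report

Directly stated before the letter: the invoice, the package, and the report.
The crate reaches the letter via the crate → the invoice → the letter.
The parcel reaches the letter via the parcel → the package → the letter.
No chain forces the memo (or any of the others) ahead of the letter.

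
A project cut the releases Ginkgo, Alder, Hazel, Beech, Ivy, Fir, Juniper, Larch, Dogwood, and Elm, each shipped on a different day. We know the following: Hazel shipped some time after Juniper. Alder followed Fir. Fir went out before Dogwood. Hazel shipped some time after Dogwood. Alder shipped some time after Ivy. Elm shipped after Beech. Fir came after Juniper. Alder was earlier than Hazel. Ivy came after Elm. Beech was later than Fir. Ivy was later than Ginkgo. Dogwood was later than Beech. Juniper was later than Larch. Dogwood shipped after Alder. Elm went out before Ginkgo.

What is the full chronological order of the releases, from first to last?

Larch, Juniper, Fir, Beech, Elm, Ginkgo, Ivy, Alder, Dogwood, Hazel

The constraints fix every adjacent pair, so only one ordering works:
Larch → Juniper → Fir → Beech → Elm → Ginkgo → Ivy → Alder → Dogwood → Hazel.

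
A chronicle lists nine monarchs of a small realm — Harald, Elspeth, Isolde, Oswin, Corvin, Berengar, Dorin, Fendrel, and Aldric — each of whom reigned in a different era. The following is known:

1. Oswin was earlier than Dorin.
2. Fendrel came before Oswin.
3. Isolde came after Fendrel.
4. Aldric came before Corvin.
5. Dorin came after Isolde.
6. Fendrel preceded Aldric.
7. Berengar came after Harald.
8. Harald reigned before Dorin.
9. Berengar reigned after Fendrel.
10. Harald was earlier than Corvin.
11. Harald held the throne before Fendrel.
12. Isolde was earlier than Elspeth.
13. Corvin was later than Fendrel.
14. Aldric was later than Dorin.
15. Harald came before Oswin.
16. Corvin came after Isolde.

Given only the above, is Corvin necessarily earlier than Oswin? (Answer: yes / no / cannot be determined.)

Tracing the constraints gives Oswin → Dorin → Aldric → Corvin, so Oswin must come before Corvin.
That means Corvin cannot be before Oswin.

no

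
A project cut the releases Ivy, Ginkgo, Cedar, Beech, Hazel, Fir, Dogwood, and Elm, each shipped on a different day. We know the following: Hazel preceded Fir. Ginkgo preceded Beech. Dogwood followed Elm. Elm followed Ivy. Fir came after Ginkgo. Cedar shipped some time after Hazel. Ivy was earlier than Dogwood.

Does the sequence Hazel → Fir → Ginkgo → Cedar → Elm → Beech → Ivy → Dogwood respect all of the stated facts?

no

The constraints require Ginkgo before Fir, but in the proposed sequence Fir appears ahead of Ginkgo. That one violation is enough.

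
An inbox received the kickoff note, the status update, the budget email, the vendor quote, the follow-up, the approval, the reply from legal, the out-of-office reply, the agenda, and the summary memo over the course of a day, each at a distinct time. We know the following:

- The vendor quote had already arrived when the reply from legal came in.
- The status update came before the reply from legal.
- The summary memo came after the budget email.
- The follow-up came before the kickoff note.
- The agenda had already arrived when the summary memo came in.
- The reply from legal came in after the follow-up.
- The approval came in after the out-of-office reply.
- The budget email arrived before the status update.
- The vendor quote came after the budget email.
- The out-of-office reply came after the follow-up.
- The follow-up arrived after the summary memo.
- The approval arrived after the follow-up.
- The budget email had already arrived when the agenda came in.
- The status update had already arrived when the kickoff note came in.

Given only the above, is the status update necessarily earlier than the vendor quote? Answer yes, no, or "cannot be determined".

cannot be determined

No chain of stated constraints runs from the status update to the vendor quote, and none runs from the vendor quote to the status update either.
So the relative order of the status update and the vendor quote is not fixed by the given facts.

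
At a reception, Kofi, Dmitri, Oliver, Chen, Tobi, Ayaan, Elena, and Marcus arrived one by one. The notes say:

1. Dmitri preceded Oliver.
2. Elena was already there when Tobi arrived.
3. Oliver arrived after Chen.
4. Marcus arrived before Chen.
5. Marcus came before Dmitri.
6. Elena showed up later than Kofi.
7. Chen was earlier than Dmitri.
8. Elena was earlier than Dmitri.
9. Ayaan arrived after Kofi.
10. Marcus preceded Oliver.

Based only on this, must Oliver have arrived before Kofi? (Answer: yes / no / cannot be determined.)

no

Tracing the constraints gives Kofi → Elena → Dmitri → Oliver, so Kofi must come before Oliver.
That means Oliver cannot be before Kofi.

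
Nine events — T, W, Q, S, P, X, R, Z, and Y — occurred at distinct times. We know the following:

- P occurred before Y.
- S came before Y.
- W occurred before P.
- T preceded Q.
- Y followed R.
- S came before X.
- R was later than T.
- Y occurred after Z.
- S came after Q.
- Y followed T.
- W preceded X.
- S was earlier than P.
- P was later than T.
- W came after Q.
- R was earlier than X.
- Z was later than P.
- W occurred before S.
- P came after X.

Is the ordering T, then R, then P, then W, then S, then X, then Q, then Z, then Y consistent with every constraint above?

no

The constraints require Q before S, but in the proposed sequence S appears ahead of Q. That one violation is enough.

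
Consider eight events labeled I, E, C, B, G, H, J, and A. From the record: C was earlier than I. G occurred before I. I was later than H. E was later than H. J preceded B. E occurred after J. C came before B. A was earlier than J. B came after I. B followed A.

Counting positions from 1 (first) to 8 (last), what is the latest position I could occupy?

7

I must come before B — 1 event forced after it.
Everything else can be placed before I in some valid order, so I can sit as late as position 8 − 1 = 7.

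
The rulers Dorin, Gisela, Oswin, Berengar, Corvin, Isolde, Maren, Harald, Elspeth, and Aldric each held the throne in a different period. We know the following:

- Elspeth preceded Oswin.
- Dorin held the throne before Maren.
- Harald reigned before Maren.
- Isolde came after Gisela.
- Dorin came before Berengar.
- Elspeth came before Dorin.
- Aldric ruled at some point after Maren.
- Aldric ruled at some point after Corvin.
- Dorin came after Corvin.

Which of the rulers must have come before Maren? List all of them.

Corvin, Dorin, Elspeth, Harald

Directly stated before Maren: Dorin and Harald.
Corvin reaches Maren via Corvin → Dorin → Maren.
Elspeth reaches Maren via Elspeth → Dorin → Maren.
No chain forces Berengar (or any of the others) ahead of Maren.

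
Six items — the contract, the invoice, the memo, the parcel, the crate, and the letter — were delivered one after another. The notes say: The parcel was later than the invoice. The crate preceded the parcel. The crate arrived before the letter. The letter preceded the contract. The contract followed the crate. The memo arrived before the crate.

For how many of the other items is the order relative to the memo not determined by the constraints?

Forced after the memo: the contract, the crate, the letter, and the parcel.
That leaves the invoice with no forced order relative to the memo — 1.

1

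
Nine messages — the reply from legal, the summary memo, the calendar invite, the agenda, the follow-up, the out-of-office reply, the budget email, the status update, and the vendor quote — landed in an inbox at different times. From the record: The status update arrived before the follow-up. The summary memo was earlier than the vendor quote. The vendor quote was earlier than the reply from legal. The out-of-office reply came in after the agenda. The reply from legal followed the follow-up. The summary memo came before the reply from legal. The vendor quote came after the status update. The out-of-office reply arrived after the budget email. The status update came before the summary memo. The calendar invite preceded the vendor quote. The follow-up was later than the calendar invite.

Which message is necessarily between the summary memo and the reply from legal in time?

Tracing the constraints gives the summary memo → the vendor quote → the reply from legal, so the vendor quote sits after the summary memo and before the reply from legal.
No other message is forced both after the summary memo and before the reply from legal.

the vendor quote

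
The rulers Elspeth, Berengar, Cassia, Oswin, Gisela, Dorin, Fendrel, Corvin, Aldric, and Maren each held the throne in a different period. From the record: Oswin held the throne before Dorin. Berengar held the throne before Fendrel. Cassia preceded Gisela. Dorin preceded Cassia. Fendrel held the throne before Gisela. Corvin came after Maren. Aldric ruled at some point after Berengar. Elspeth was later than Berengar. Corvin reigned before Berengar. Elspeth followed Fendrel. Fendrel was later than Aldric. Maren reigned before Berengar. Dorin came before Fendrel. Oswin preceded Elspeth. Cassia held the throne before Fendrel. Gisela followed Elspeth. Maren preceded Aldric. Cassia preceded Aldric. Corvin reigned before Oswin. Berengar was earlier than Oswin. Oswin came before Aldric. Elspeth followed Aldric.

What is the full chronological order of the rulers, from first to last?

The constraints fix every adjacent pair, so only one ordering works:
Maren → Corvin → Berengar → Oswin → Dorin → Cassia → Aldric → Fendrel → Elspeth → Gisela.

Maren, Corvin, Berengar, Oswin, Dorin, Cassia, Aldric, Fendrel, Elspeth, Gisela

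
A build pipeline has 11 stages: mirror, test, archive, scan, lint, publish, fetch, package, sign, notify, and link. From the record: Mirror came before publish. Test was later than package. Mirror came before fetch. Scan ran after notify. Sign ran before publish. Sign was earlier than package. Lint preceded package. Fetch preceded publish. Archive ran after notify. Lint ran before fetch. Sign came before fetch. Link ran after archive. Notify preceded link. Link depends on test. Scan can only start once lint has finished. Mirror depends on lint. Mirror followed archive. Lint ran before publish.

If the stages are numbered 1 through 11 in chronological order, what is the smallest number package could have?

3

Lint and sign must both come before package — 2 forced predecessors.
Nothing else is forced ahead of package, so its earliest slot is position 2 + 1 = 3.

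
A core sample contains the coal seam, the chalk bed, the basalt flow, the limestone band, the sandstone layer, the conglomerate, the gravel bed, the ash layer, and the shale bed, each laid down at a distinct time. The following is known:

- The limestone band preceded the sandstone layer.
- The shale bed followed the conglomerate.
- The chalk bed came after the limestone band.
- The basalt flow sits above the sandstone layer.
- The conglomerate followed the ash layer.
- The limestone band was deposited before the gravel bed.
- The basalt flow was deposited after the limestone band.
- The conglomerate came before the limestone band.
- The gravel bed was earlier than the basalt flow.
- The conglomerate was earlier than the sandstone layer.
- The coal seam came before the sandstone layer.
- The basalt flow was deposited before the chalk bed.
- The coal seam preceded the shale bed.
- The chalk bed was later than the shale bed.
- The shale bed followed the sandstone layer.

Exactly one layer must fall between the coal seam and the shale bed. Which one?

Tracing the constraints gives the coal seam → the sandstone layer → the shale bed, so the sandstone layer sits after the coal seam and before the shale bed.
No other layer is forced both after the coal seam and before the shale bed.

the sandstone layer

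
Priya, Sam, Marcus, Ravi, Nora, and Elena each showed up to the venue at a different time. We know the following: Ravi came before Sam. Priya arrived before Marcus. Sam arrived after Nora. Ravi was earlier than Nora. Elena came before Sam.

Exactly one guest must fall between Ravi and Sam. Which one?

Tracing the constraints gives Ravi → Nora → Sam, so Nora sits after Ravi and before Sam.
No other guest is forced both after Ravi and before Sam.

Nora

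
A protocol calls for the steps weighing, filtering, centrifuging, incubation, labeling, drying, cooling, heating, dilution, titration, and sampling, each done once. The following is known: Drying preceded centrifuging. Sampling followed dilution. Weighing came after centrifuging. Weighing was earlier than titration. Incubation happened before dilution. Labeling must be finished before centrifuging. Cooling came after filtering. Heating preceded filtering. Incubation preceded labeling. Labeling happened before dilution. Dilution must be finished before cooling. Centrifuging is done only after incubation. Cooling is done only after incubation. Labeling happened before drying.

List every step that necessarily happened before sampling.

dilution, incubation, labeling

Directly stated before sampling: dilution.
Incubation reaches sampling via incubation → dilution → sampling.
Labeling reaches sampling via labeling → dilution → sampling.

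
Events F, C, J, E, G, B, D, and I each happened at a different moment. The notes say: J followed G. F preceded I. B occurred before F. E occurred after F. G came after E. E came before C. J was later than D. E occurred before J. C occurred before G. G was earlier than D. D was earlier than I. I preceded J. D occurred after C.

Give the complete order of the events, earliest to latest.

The constraints fix every adjacent pair, so only one ordering works:
B → F → E → C → G → D → I → J.

B, F, E, C, G, D, I, J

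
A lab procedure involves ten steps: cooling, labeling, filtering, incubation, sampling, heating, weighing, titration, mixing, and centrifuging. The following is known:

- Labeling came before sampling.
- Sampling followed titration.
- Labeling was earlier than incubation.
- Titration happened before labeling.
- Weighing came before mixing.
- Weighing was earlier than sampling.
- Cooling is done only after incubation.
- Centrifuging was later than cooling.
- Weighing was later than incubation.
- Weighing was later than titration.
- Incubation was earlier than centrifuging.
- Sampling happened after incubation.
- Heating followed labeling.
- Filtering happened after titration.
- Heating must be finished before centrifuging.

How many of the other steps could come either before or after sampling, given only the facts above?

5

Forced before sampling: incubation, labeling, titration, and weighing.
That leaves centrifuging, cooling, filtering, heating, and mixing with no forced order relative to sampling — 5.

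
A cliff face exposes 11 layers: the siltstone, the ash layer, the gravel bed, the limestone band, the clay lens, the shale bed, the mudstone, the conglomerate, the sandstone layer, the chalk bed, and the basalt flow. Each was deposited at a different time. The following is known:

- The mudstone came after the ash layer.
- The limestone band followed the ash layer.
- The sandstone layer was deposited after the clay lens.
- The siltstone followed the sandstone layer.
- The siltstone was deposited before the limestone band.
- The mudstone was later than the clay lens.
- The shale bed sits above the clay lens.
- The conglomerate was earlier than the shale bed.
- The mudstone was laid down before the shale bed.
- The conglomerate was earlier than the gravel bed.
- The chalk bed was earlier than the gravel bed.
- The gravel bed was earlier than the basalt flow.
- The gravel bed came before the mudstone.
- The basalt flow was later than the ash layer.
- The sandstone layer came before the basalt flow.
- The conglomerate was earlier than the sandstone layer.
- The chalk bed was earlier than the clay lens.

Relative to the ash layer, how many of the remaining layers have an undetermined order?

6

Forced after the ash layer: the basalt flow, the limestone band, the mudstone, and the shale bed.
That leaves the chalk bed, the clay lens, the conglomerate, the gravel bed, the sandstone layer, and the siltstone with no forced order relative to the ash layer — 6.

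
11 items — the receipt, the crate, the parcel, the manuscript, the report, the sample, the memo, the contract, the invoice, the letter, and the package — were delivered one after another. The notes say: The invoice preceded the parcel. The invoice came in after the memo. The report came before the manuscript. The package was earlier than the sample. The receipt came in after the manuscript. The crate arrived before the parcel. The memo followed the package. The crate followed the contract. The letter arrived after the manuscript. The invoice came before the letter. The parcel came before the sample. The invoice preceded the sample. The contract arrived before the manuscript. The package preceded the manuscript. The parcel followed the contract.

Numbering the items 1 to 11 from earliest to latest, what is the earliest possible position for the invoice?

3

The memo and the package must both come before the invoice — 2 forced predecessors.
Nothing else is forced ahead of the invoice, so its earliest slot is position 2 + 1 = 3.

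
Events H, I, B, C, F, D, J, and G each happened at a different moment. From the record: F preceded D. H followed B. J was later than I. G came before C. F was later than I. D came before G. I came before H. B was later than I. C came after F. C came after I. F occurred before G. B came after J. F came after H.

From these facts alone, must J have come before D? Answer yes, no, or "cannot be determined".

yes

Chain the constraints: J → B → H → F → D. Each link is directly stated, so J comes before D.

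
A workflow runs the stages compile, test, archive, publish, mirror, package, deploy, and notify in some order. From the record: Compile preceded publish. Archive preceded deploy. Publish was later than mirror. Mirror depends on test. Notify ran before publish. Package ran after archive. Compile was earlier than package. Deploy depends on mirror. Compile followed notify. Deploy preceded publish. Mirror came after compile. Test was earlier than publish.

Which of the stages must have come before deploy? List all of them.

archive, compile, mirror, notify, test

Directly stated before deploy: archive and mirror.
Compile reaches deploy via compile → mirror → deploy.
Notify reaches deploy via notify → compile → mirror → deploy.
Test reaches deploy via test → mirror → deploy.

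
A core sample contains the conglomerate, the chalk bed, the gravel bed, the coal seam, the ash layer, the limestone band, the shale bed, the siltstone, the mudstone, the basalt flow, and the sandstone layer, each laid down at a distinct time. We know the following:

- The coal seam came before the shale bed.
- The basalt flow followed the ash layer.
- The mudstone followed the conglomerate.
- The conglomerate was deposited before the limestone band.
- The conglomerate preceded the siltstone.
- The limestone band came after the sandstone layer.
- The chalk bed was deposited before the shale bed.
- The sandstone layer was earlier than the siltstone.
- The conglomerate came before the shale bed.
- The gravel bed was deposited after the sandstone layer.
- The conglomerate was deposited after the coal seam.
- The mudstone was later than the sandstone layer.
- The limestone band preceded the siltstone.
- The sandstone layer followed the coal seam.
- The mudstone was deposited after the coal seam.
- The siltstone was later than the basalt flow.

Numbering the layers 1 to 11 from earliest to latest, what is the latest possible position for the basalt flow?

The basalt flow must come before the siltstone — 1 layer forced after it.
Everything else can be placed before the basalt flow in some valid order, so the basalt flow can sit as late as position 11 − 1 = 10.

10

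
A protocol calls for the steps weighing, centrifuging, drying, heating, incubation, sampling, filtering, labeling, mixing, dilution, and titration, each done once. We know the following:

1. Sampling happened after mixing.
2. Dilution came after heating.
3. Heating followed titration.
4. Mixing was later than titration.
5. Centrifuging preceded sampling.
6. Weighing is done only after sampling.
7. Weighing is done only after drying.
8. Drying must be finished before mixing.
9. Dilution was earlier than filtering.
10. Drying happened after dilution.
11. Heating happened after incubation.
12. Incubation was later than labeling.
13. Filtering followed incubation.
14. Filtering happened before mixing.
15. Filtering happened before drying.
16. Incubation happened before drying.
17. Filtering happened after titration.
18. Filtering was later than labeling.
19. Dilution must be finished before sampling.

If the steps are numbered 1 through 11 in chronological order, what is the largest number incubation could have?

Incubation must come before dilution, drying, filtering, heating, mixing, sampling, and weighing — 7 steps forced after it.
Everything else can be placed before incubation in some valid order, so incubation can sit as late as position 11 − 7 = 4.

4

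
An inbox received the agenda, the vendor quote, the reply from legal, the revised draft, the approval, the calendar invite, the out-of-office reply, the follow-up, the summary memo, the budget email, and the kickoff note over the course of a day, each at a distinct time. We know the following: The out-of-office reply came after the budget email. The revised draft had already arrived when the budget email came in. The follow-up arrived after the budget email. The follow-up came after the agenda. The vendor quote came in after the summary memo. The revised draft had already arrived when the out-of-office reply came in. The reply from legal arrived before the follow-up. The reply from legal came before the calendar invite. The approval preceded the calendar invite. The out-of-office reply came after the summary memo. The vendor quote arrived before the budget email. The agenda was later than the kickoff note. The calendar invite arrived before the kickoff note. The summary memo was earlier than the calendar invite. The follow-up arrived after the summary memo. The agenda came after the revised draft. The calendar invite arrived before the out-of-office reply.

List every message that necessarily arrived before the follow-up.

the agenda, the approval, the budget email, the calendar invite, the kickoff note, the reply from legal, the revised draft, the summary memo, the vendor quote

Directly stated before the follow-up: the agenda, the budget email, the reply from legal, and the summary memo.
The approval reaches the follow-up via the approval → the calendar invite → the kickoff note → the agenda → the follow-up.
The calendar invite reaches the follow-up via the calendar invite → the kickoff note → the agenda → the follow-up.
The kickoff note reaches the follow-up via the kickoff note → the agenda → the follow-up.
Likewise the revised draft and the vendor quote each reach the follow-up by chaining the stated constraints.
No chain forces the out-of-office reply ahead of the follow-up.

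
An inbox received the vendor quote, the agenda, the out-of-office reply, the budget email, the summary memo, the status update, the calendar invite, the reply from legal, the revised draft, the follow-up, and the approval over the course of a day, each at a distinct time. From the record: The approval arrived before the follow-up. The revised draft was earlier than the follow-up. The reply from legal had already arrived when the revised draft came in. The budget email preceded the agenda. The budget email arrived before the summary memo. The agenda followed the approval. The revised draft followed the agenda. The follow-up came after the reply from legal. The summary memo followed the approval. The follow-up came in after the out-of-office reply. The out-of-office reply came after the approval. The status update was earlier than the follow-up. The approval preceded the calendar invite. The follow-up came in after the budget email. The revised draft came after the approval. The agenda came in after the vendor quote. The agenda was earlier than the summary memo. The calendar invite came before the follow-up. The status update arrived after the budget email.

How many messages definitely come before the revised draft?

5

Directly stated before the revised draft: the agenda, the approval, and the reply from legal.
The budget email reaches the revised draft via the budget email → the agenda → the revised draft.
The vendor quote reaches the revised draft via the vendor quote → the agenda → the revised draft.
That's the agenda, the approval, the budget email, the reply from legal, and the vendor quote — 5 in all.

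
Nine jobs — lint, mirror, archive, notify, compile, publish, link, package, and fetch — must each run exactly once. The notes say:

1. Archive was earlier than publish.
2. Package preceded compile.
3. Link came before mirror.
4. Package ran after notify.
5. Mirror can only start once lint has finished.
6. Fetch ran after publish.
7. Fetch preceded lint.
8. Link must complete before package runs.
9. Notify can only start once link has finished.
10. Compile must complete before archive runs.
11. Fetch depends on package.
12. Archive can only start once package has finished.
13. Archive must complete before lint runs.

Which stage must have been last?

mirror

Every other stage has a chain of constraints placing it before mirror, so mirror is last.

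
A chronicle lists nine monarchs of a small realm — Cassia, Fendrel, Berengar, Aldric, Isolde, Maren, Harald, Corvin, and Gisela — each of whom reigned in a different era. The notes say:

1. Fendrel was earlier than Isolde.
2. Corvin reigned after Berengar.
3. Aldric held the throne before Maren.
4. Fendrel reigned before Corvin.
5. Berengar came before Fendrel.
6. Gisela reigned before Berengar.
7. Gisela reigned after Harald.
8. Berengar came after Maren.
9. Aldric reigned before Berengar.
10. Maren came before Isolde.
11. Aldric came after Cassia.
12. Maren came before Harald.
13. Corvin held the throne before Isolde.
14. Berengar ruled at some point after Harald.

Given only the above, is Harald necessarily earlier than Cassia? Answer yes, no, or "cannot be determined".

Tracing the constraints gives Cassia → Aldric → Maren → Harald, so Cassia must come before Harald.
That means Harald cannot be before Cassia.

no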